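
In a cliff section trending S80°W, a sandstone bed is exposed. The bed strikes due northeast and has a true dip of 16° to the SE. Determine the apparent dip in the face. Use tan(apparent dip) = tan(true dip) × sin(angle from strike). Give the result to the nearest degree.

9°

The section lies 35° from the strike.
tan(apparent dip) = tan 16° · sin 35° = 0.1645
α = arctan(0.1645) = 9.34°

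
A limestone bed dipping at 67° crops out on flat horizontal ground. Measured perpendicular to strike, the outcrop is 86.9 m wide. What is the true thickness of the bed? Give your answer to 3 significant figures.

80.0 m

True thickness t = w · sin(dip) = 86.9 × sin 67°
t = 86.9 × 0.9205 = 79.992 m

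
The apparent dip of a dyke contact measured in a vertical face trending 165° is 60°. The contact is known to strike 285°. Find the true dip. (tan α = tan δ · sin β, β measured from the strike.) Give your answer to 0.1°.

63.4°

The section is 60° from the strike.
tan(true dip) = tan 60° / sin 60° = 2.0000
true dip = arctan 2.0000 = 63.43°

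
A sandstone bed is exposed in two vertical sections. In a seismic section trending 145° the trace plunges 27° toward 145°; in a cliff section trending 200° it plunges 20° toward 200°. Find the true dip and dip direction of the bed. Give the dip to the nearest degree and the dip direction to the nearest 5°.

The two traces are lines in the plane: v₁ = (sin 145°·cos 27°, cos 145°·cos 27°, −sin 27°), v₂ = (sin 200°·cos 20°, cos 200°·cos 20°, −sin 20°).
Cross product v₁ × v₂ gives the pole to the plane: n ∝ (0.151, -0.321, 0.686).
tan δ = √(n_x²+n_y²)/n_z = 0.355/0.686, so δ = 27.3°.
Dip direction = azimuth of (n_x, n_y) = atan2(0.151, -0.321) = 155°.

true dip 27°, dip direction 155°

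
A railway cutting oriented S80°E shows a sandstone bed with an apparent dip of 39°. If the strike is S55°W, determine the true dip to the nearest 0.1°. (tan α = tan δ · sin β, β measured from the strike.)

The section is 45° from the strike.
tan δ = tan α / sin β = tan 39° / sin 45° = 0.8098 / 0.7071 = 1.1452
true dip = arctan 1.1452 = 48.87°

48.9°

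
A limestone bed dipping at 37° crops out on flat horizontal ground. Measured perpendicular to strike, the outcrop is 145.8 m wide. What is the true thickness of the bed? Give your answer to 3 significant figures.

87.7 m

True thickness t = w · sin(dip) = 145.8 × sin 37°
t = 145.8 × 0.6018 = 87.745 m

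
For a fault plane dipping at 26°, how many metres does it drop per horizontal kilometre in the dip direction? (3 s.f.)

drop per km = 1000 × tan 26° = 1000 × 0.4877

488 m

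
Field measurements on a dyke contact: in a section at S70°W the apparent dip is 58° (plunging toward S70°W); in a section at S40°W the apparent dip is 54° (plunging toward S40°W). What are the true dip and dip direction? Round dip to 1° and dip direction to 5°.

true dip 58°, dip direction 250°

Each apparent-dip line lies in the plane. As unit vectors (x east, y north, z up), v₁ plunges 58°→S70°W and v₂ plunges 54°→S40°W.
Cross product v₁ × v₂ gives the pole to the plane: n ∝ (-0.235, -0.082, 0.156).
True dip = arccos(n_z / |n|) = arccos(0.5299) = 58.0°.
The horizontal component of n points toward azimuth atan2(n_x, n_y) = 251°, the dip direction.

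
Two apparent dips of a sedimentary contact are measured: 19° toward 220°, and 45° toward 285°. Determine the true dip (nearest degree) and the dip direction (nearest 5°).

true dip 45°, dip direction 290°

Each apparent-dip line lies in the plane. As unit vectors (x east, y north, z up), v₁ plunges 19°→220° and v₂ plunges 45°→285°.
The plane normal is n = v₁ × v₂ ∝ (-0.572, 0.207, 0.606).
Dip δ = arctan(|n_h|/n_z) = arctan(0.608/0.606) = 45.1°.
Dip direction = azimuth of (n_x, n_y) = atan2(-0.572, 0.207) = 290°.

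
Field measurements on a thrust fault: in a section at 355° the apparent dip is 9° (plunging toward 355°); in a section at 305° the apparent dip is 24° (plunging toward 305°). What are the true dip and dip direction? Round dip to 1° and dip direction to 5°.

true dip 25°, dip direction 285°

The two traces are lines in the plane: v₁ = (sin 355°·cos 9°, cos 355°·cos 9°, −sin 9°), v₂ = (sin 305°·cos 24°, cos 305°·cos 24°, −sin 24°).
Cross product v₁ × v₂ gives the pole to the plane: n ∝ (-0.318, 0.082, 0.691).
Dip δ = arctan(|n_h|/n_z) = arctan(0.329/0.691) = 25.4°.
Dip direction = atan2(-0.318, 0.082) = 284° (azimuth of n's horizontal projection).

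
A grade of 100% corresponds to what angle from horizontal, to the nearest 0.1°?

tan θ = 100/100 = 1.0000
θ = arctan(1.0000) = 45.00°

45.0°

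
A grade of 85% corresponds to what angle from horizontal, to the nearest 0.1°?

40.4°

tan θ = 85/100 = 0.8500
θ = arctan(0.8500) = 40.36°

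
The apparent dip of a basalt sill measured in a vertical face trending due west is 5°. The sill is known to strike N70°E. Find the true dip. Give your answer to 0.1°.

14.3°

β = acute angle between strike N70°E and section due west = 20°.
tan(true dip) = tan 5° / sin 20° = 0.2558
δ = arctan(0.2558) = 14.35°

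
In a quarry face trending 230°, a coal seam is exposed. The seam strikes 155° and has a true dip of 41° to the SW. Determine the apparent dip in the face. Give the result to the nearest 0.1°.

Angle between strike (155°) and section (230°): β = 75°.
tan α = tan 41° × sin 75° = 0.8693 × 0.9659 = 0.8397
α = arctan(0.8397) = 40.02°

40.0°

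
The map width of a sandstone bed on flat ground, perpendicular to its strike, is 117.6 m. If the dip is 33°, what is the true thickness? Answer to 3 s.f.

True thickness t = w · sin(dip) = 117.6 × sin 33°
t = 117.6 × 0.5446 = 64.050 m

64.0 m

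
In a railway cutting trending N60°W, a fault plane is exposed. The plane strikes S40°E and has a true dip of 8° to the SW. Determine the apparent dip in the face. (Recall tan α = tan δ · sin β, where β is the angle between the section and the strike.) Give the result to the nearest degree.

The section lies 20° from the strike.
tan α = tan 8° × sin 20° = 0.1405 × 0.3420 = 0.0481
α = arctan(0.0481) = 2.75°

3°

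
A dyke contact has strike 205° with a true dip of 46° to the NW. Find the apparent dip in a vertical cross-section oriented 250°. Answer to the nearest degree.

The section lies 45° from the strike.
tan(apparent dip) = tan 46° · sin 45° = 0.7322
α = arctan(0.7322) = 36.21°

36°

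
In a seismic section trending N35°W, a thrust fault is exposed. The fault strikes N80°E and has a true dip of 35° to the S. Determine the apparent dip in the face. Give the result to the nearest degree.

32°

The strike is N80°E and the section trends N35°W; the acute angle between them is β = 65°.
tan α = tan 35° × sin 65° = 0.7002 × 0.9063 = 0.6346
apparent dip = arctan 0.6346 = 32.40°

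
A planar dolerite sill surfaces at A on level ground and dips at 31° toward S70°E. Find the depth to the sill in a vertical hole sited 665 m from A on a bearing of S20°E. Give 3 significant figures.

257 m

The hole lies 50° from the dip direction, so the down-dip offset is 665 × cos 50° = 427.45 m.
Depth = down-dip offset × tan(dip) = 427.45 × tan 31° = 427.45 × 0.6009
Depth = 256.84 m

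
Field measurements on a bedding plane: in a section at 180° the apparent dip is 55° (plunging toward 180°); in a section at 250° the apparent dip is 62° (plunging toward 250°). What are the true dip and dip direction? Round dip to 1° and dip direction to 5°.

Represent each trace as a vector plunging at its apparent dip toward its trend (east-north-up frame): v₁ = (0.000, -0.574, -0.819), v₂ = (-0.441, -0.161, -0.883).
Cross product v₁ × v₂ gives the pole to the plane: n ∝ (-0.375, -0.361, 0.253).
tan δ = √(n_x²+n_y²)/n_z = 0.521/0.253, so δ = 64.1°.
The horizontal component of n points toward azimuth atan2(n_x, n_y) = 226°, the dip direction.

true dip 64°, dip direction 225°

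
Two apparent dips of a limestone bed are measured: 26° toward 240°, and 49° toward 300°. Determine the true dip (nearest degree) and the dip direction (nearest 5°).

true dip 49°, dip direction 305°

Represent each trace as a vector plunging at its apparent dip toward its trend (east-north-up frame): v₁ = (-0.778, -0.449, -0.438), v₂ = (-0.568, 0.328, -0.755).
The plane normal is n = v₁ × v₂ ∝ (-0.483, 0.338, 0.511).
tan δ = √(n_x²+n_y²)/n_z = 0.590/0.511, so δ = 49.1°.
The horizontal component of n points toward azimuth atan2(n_x, n_y) = 305°, the dip direction.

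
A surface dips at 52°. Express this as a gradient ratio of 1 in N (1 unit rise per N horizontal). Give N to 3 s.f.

1 : N means tan θ = 1/N, so N = 1/tan 52° = 1/1.2799

1 in 0.781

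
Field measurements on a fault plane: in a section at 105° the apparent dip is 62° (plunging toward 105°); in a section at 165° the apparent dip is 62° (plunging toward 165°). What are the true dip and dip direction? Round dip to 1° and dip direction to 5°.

Represent each trace as a vector plunging at its apparent dip toward its trend (east-north-up frame): v₁ = (0.453, -0.122, -0.883), v₂ = (0.122, -0.453, -0.883).
Cross product v₁ × v₂ gives the pole to the plane: n ∝ (0.293, -0.293, 0.191).
Dip δ = arctan(|n_h|/n_z) = arctan(0.415/0.191) = 65.3°.
Dip direction = atan2(0.293, -0.293) = 135° (azimuth of n's horizontal projection).

true dip 65°, dip direction 135°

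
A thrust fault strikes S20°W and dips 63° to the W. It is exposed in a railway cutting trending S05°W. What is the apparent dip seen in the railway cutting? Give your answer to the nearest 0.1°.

The strike is S20°W and the section trends S05°W; the acute angle between them is β = 15°.
tan α = tan 63° × sin 15° = 1.9626 × 0.2588 = 0.5080
apparent dip = arctan 0.5080 = 26.93°

26.9°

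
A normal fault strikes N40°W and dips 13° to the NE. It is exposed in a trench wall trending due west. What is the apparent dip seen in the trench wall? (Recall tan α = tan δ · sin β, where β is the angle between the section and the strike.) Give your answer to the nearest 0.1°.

The strike is N40°W and the section trends due west; the acute angle between them is β = 50°.
tan(apparent dip) = tan 13° · sin 50° = 0.1769
α = arctan(0.1769) = 10.03°

10.0°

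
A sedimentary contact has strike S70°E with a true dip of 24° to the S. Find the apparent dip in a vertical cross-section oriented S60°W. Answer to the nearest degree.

19°

The strike is S70°E and the section trends S60°W; the acute angle between them is β = 50°.
tan(apparent dip) = tan 24° · sin 50° = 0.3411
α = arctan(0.3411) = 18.83°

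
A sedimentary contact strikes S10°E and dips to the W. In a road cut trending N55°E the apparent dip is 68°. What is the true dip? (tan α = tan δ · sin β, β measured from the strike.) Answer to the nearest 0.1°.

β = acute angle between strike S10°E and section N55°E = 65°.
tan δ = tan α / sin β = tan 68° / sin 65° = 2.4751 / 0.9063 = 2.7310
δ = arctan(2.7310) = 69.89°

69.9°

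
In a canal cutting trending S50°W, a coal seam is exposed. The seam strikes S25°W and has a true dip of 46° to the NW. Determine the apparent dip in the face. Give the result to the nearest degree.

24°

The strike is S25°W and the section trends S50°W; the acute angle between them is β = 25°.
tan α = tan 46° × sin 25° = 1.0355 × 0.4226 = 0.4376
α = arctan(0.4376) = 23.64°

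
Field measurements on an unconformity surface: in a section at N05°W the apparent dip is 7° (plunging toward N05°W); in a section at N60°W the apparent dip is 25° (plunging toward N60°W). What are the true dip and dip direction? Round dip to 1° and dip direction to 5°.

Each apparent-dip line lies in the plane. As unit vectors (x east, y north, z up), v₁ plunges 7°→N05°W and v₂ plunges 25°→N60°W.
n = v₁ × v₂ = (-0.363, 0.059, 0.737) (taken with n_z > 0).
True dip = arccos(n_z / |n|) = arccos(0.8949) = 26.5°.
The horizontal component of n points toward azimuth atan2(n_x, n_y) = 279°, the dip direction.

true dip 27°, dip direction 280°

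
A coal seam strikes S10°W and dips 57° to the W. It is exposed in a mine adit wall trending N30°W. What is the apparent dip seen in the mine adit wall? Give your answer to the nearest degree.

The section lies 40° from the strike.
tan α = tan 57° × sin 40° = 1.5399 × 0.6428 = 0.9898
apparent dip = arctan 0.9898 = 44.71°

45°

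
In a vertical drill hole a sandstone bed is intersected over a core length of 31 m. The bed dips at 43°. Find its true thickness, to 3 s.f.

22.7 m

True thickness t = h · cos(dip) = 31 × cos 43°
t = 31 × 0.7314 = 22.672 m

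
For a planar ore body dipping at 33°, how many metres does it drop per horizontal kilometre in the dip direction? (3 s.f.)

649 m

drop per km = 1000 × tan 33° = 1000 × 0.6494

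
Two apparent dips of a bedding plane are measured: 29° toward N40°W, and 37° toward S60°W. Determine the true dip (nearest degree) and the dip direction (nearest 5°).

true dip 41°, dip direction 270°

Represent each trace as a vector plunging at its apparent dip toward its trend (east-north-up frame): v₁ = (-0.562, 0.670, -0.485), v₂ = (-0.692, -0.399, -0.602).
n = v₁ × v₂ = (-0.597, -0.003, 0.688) (taken with n_z > 0).
tan δ = √(n_x²+n_y²)/n_z = 0.597/0.688, so δ = 40.9°.
Dip direction = azimuth of (n_x, n_y) = atan2(-0.597, -0.003) = 270°.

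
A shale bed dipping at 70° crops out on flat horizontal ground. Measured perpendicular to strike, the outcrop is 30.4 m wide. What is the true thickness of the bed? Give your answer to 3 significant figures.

28.6 m

True thickness t = w · sin(dip) = 30.4 × sin 70°
t = 30.4 × 0.9397 = 28.567 m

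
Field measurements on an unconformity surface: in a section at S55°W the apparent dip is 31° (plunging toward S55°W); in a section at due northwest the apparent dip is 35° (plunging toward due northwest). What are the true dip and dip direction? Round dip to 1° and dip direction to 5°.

true dip 40°, dip direction 280°

Represent each trace as a vector plunging at its apparent dip toward its trend (east-north-up frame): v₁ = (-0.702, -0.492, -0.515), v₂ = (-0.579, 0.579, -0.574).
Cross product v₁ × v₂ gives the pole to the plane: n ∝ (-0.580, 0.104, 0.691).
True dip = arccos(n_z / |n|) = arccos(0.7609) = 40.5°.
The horizontal component of n points toward azimuth atan2(n_x, n_y) = 280°, the dip direction.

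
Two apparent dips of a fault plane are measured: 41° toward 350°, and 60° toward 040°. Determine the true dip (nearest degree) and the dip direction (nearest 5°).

true dip 60°, dip direction 050°

Represent each trace as a vector plunging at its apparent dip toward its trend (east-north-up frame): v₁ = (-0.131, 0.743, -0.656), v₂ = (0.321, 0.383, -0.866).
Cross product v₁ × v₂ gives the pole to the plane: n ∝ (0.392, 0.324, 0.289).
True dip = arccos(n_z / |n|) = arccos(0.4938) = 60.4°.
The horizontal component of n points toward azimuth atan2(n_x, n_y) = 50°, the dip direction.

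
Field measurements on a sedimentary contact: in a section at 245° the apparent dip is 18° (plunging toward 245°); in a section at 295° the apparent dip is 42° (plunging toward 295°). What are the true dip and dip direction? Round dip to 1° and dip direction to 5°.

Each apparent-dip line lies in the plane. As unit vectors (x east, y north, z up), v₁ plunges 18°→245° and v₂ plunges 42°→295°.
Cross product v₁ × v₂ gives the pole to the plane: n ∝ (-0.366, 0.369, 0.541).
True dip = arccos(n_z / |n|) = arccos(0.7216) = 43.8°.
Dip direction = azimuth of (n_x, n_y) = atan2(-0.366, 0.369) = 315°.

true dip 44°, dip direction 315°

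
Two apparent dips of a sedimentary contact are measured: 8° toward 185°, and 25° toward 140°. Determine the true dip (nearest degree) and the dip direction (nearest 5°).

true dip 28°, dip direction 110°

The two traces are lines in the plane: v₁ = (sin 185°·cos 8°, cos 185°·cos 8°, −sin 8°), v₂ = (sin 140°·cos 25°, cos 140°·cos 25°, −sin 25°).
n = v₁ × v₂ = (0.320, -0.118, 0.635) (taken with n_z > 0).
True dip = arccos(n_z / |n|) = arccos(0.8808) = 28.3°.
The horizontal component of n points toward azimuth atan2(n_x, n_y) = 110°, the dip direction.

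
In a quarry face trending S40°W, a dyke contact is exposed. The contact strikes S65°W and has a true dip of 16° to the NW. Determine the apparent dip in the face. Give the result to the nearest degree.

Angle between strike (S65°W) and section (S40°W): β = 25°.
tan(apparent dip) = tan 16° · sin 25° = 0.1212
apparent dip = arctan 0.1212 = 6.91°

7°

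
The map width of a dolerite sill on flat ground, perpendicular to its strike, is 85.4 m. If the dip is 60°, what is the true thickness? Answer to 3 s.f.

74.0 m

True thickness t = w · sin(dip) = 85.4 × sin 60°
t = 85.4 × 0.8660 = 73.959 m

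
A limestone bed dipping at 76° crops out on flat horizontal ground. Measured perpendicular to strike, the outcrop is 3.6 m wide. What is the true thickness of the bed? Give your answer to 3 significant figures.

3.49 m

True thickness t = w · sin(dip) = 3.6 × sin 76°
t = 3.6 × 0.9703 = 3.493 m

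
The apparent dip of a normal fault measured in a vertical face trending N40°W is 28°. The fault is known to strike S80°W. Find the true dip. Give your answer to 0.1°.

β = acute angle between strike S80°W and section N40°W = 60°.
tan(true dip) = tan 28° / sin 60° = 0.6140
true dip = arctan 0.6140 = 31.55°

31.5°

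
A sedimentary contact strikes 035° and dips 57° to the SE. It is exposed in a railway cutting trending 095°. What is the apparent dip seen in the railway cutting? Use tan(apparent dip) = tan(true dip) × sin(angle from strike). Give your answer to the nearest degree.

53°

Angle between strike (035°) and section (095°): β = 60°.
tan(apparent dip) = tan 57° · sin 60° = 1.3336
apparent dip = arctan 1.3336 = 53.13°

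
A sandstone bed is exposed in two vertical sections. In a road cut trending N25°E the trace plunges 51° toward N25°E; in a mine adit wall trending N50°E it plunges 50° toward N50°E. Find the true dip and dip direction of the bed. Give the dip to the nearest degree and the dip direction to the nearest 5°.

true dip 51°, dip direction 035°

The two traces are lines in the plane: v₁ = (sin 25°·cos 51°, cos 25°·cos 51°, −sin 51°), v₂ = (sin 50°·cos 50°, cos 50°·cos 50°, −sin 50°).
n = v₁ × v₂ = (0.116, 0.179, 0.171) (taken with n_z > 0).
Dip δ = arctan(|n_h|/n_z) = arctan(0.213/0.171) = 51.3°.
Dip direction = azimuth of (n_x, n_y) = atan2(0.116, 0.179) = 33°.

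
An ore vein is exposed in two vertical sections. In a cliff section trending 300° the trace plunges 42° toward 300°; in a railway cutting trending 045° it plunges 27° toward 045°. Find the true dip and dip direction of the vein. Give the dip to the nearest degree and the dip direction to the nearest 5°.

Represent each trace as a vector plunging at its apparent dip toward its trend (east-north-up frame): v₁ = (-0.644, 0.372, -0.669), v₂ = (0.630, 0.630, -0.454).
n = v₁ × v₂ = (-0.253, 0.714, 0.640) (taken with n_z > 0).
True dip = arccos(n_z / |n|) = arccos(0.6453) = 49.8°.
Dip direction = atan2(-0.253, 0.714) = 340° (azimuth of n's horizontal projection).

true dip 50°, dip direction 340°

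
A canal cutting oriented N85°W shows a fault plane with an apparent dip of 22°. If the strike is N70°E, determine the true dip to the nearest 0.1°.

43.7°

The section is 25° from the strike.
tan δ = tan α / sin β = tan 22° / sin 25° = 0.4040 / 0.4226 = 0.9560
δ = arctan(0.9560) = 43.71°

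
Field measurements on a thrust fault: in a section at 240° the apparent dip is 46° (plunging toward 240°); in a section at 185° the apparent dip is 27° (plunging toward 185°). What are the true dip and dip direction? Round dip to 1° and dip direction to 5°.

true dip 46°, dip direction 245°

The two traces are lines in the plane: v₁ = (sin 240°·cos 46°, cos 240°·cos 46°, −sin 46°), v₂ = (sin 185°·cos 27°, cos 185°·cos 27°, −sin 27°).
Cross product v₁ × v₂ gives the pole to the plane: n ∝ (-0.481, -0.217, 0.507).
Dip δ = arctan(|n_h|/n_z) = arctan(0.528/0.507) = 46.1°.
Dip direction = azimuth of (n_x, n_y) = atan2(-0.481, -0.217) = 246°.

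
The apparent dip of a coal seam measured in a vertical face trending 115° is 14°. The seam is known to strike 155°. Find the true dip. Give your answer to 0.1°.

β = acute angle between strike 155° and section 115° = 40°.
tan δ = tan α / sin β = tan 14° / sin 40° = 0.2493 / 0.6428 = 0.3879
δ = arctan(0.3879) = 21.20°

21.2°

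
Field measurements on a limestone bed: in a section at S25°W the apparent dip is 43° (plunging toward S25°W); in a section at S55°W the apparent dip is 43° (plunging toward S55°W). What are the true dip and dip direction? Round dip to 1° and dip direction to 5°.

Each apparent-dip line lies in the plane. As unit vectors (x east, y north, z up), v₁ plunges 43°→S25°W and v₂ plunges 43°→S55°W.
The plane normal is n = v₁ × v₂ ∝ (-0.166, -0.198, 0.267).
tan δ = √(n_x²+n_y²)/n_z = 0.258/0.267, so δ = 44.0°.
The horizontal component of n points toward azimuth atan2(n_x, n_y) = 220°, the dip direction.

true dip 44°, dip direction 220°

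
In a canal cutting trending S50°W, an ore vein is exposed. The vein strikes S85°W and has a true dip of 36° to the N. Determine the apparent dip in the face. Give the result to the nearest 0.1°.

The section lies 35° from the strike.
tan(apparent dip) = tan 36° · sin 35° = 0.4167
α = arctan(0.4167) = 22.62°

22.6°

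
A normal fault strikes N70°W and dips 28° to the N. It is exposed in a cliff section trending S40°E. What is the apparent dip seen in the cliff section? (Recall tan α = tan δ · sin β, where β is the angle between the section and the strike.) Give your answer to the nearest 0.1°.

14.9°

The strike is N70°W and the section trends S40°E; the acute angle between them is β = 30°.
tan(apparent dip) = tan 28° · sin 30° = 0.2659
apparent dip = arctan 0.2659 = 14.89°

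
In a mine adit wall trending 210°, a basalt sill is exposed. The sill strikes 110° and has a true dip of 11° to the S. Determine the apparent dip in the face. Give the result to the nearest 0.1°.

The strike is 110° and the section trends 210°; the acute angle between them is β = 80°.
tan α = tan 11° × sin 80° = 0.1944 × 0.9848 = 0.1914
α = arctan(0.1914) = 10.84°

10.8°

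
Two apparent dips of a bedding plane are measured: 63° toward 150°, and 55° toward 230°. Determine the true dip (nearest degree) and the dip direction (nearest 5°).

Represent each trace as a vector plunging at its apparent dip toward its trend (east-north-up frame): v₁ = (0.227, -0.393, -0.891), v₂ = (-0.439, -0.369, -0.819).
Cross product v₁ × v₂ gives the pole to the plane: n ∝ (0.006, -0.577, 0.256).
True dip = arccos(n_z / |n|) = arccos(0.4059) = 66.1°.
Dip direction = atan2(0.006, -0.577) = 179° (azimuth of n's horizontal projection).

true dip 66°, dip direction 180°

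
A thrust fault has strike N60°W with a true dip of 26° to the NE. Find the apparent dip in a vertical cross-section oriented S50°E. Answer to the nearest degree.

The strike is N60°W and the section trends S50°E; the acute angle between them is β = 10°.
tan(apparent dip) = tan 26° · sin 10° = 0.0847
apparent dip = arctan 0.0847 = 4.84°

5°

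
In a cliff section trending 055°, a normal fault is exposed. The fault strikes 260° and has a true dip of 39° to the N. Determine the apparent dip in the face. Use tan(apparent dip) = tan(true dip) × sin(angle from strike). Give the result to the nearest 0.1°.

Angle between strike (260°) and section (055°): β = 25°.
tan(apparent dip) = tan 39° · sin 25° = 0.3422
apparent dip = arctan 0.3422 = 18.89°

18.9°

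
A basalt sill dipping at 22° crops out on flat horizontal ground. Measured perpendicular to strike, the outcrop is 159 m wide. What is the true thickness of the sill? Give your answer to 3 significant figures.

True thickness t = w · sin(dip) = 159 × sin 22°
t = 159 × 0.3746 = 59.562 m

59.6 m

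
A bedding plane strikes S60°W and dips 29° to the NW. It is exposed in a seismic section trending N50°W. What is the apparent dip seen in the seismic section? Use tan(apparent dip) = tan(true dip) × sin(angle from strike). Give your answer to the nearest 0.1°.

The strike is S60°W and the section trends N50°W; the acute angle between them is β = 70°.
tan α = tan 29° × sin 70° = 0.5543 × 0.9397 = 0.5209
apparent dip = arctan 0.5209 = 27.51°

27.5°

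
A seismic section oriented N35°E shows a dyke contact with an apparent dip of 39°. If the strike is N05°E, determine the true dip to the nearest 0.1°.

The section is 30° from the strike.
tan δ = tan α / sin β = tan 39° / sin 30° = 0.8098 / 0.5000 = 1.6196
true dip = arctan 1.6196 = 58.31°

58.3°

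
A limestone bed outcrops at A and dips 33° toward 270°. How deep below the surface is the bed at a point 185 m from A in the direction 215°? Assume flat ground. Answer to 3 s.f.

68.9 m

The hole lies 55° from the dip direction, so the down-dip offset is 185 × cos 55° = 106.11 m.
Depth = down-dip offset × tan(dip) = 106.11 × tan 33° = 106.11 × 0.6494
Depth = 68.91 m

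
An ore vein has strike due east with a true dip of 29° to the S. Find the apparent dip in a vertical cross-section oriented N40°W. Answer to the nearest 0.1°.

The strike is due east and the section trends N40°W; the acute angle between them is β = 50°.
tan α = tan 29° × sin 50° = 0.5543 × 0.7660 = 0.4246
α = arctan(0.4246) = 23.01°

23.0°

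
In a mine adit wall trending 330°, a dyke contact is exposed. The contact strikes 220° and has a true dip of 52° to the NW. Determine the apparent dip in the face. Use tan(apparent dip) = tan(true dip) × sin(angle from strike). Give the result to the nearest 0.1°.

The section lies 70° from the strike.
tan α = tan 52° × sin 70° = 1.2799 × 0.9397 = 1.2028
apparent dip = arctan 1.2028 = 50.26°

50.3°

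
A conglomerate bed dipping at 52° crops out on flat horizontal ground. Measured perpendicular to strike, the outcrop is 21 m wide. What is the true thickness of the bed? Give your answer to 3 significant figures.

16.5 m

True thickness t = w · sin(dip) = 21 × sin 52°
t = 21 × 0.7880 = 16.548 m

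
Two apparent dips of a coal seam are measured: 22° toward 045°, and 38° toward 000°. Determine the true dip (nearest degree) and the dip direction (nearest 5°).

Represent each trace as a vector plunging at its apparent dip toward its trend (east-north-up frame): v₁ = (0.656, 0.656, -0.375), v₂ = (0.000, 0.788, -0.616).
Cross product v₁ × v₂ gives the pole to the plane: n ∝ (-0.108, 0.404, 0.517).
True dip = arccos(n_z / |n|) = arccos(0.7774) = 39.0°.
Dip direction = atan2(-0.108, 0.404) = 345° (azimuth of n's horizontal projection).

true dip 39°, dip direction 345°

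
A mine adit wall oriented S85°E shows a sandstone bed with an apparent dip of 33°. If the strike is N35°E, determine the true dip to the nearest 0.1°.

β = acute angle between strike N35°E and section S85°E = 60°.
tan δ = tan α / sin β = tan 33° / sin 60° = 0.6494 / 0.8660 = 0.7499
true dip = arctan 0.7499 = 36.87°

36.9°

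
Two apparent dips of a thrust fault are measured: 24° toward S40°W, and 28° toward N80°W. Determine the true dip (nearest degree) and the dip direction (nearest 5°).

true dip 30°, dip direction 260°

The two traces are lines in the plane: v₁ = (sin 220°·cos 24°, cos 220°·cos 24°, −sin 24°), v₂ = (sin 280°·cos 28°, cos 280°·cos 28°, −sin 28°).
n = v₁ × v₂ = (-0.391, -0.078, 0.699) (taken with n_z > 0).
tan δ = √(n_x²+n_y²)/n_z = 0.399/0.699, so δ = 29.7°.
The horizontal component of n points toward azimuth atan2(n_x, n_y) = 259°, the dip direction.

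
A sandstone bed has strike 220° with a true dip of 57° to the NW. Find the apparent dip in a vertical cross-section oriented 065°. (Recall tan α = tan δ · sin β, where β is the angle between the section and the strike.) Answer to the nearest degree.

33°

Angle between strike (220°) and section (065°): β = 25°.
tan α = tan 57° × sin 25° = 1.5399 × 0.4226 = 0.6508
apparent dip = arctan 0.6508 = 33.06°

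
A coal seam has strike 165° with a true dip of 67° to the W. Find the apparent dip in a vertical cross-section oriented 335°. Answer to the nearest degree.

22°

Angle between strike (165°) and section (335°): β = 10°.
tan(apparent dip) = tan 67° · sin 10° = 0.4091
α = arctan(0.4091) = 22.25°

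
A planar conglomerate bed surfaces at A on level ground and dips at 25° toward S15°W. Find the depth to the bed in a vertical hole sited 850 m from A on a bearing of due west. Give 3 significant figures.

103 m

The hole lies 75° from the dip direction, so the down-dip offset is 850 × cos 75° = 220.00 m.
Depth = down-dip offset × tan(dip) = 220.00 × tan 25° = 220.00 × 0.4663
Depth = 102.59 m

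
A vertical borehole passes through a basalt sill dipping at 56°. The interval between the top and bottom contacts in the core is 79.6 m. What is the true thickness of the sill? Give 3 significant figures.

True thickness t = h · cos(dip) = 79.6 × cos 56°
t = 79.6 × 0.5592 = 44.512 m

44.5 m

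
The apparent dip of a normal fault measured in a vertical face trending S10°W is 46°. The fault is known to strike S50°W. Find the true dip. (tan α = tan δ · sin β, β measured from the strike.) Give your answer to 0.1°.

58.2°

The section is 40° from the strike.
tan(true dip) = tan 46° / sin 40° = 1.6110
true dip = arctan 1.6110 = 58.17°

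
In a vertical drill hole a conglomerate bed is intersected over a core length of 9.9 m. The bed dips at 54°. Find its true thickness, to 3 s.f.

True thickness t = h · cos(dip) = 9.9 × cos 54°
t = 9.9 × 0.5878 = 5.819 m

5.82 m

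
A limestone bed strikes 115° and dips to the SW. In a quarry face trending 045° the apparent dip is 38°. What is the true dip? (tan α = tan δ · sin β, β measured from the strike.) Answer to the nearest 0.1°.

The section is 70° from the strike.
tan(true dip) = tan 38° / sin 70° = 0.8314
δ = arctan(0.8314) = 39.74°

39.7°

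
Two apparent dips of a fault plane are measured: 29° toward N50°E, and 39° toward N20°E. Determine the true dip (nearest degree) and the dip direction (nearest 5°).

true dip 41°, dip direction 000°

Each apparent-dip line lies in the plane. As unit vectors (x east, y north, z up), v₁ plunges 29°→N50°E and v₂ plunges 39°→N20°E.
The plane normal is n = v₁ × v₂ ∝ (0.000, 0.293, 0.340).
True dip = arccos(n_z / |n|) = arccos(0.7576) = 40.7°.
Dip direction = atan2(0.000, 0.293) = 0° (azimuth of n's horizontal projection).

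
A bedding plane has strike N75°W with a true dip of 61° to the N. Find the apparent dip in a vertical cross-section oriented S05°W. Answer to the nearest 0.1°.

60.6°

The section lies 80° from the strike.
tan α = tan 61° × sin 80° = 1.8040 × 0.9848 = 1.7766
α = arctan(1.7766) = 60.63°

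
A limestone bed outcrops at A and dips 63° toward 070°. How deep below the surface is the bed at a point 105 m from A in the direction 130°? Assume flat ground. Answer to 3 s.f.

103 m

The hole lies 60° from the dip direction, so the down-dip offset is 105 × cos 60° = 52.50 m.
Depth = down-dip offset × tan(dip) = 52.50 × tan 63° = 52.50 × 1.9626
Depth = 103.04 m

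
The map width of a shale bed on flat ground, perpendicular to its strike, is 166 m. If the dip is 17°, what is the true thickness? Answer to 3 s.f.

True thickness t = w · sin(dip) = 166 × sin 17°
t = 166 × 0.2924 = 48.534 m

48.5 m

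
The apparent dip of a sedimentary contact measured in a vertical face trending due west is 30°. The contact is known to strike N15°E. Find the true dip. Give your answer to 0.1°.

β = acute angle between strike N15°E and section due west = 75°.
tan(true dip) = tan 30° / sin 75° = 0.5977
true dip = arctan 0.5977 = 30.87°

30.9°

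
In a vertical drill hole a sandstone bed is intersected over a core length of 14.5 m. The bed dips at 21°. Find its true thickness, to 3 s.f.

13.5 m

True thickness t = h · cos(dip) = 14.5 × cos 21°
t = 14.5 × 0.9336 = 13.537 m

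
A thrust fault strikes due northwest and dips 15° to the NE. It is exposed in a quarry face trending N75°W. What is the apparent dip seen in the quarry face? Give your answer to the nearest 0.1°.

The strike is due northwest and the section trends N75°W; the acute angle between them is β = 30°.
tan α = tan 15° × sin 30° = 0.2679 × 0.5000 = 0.1340
apparent dip = arctan 0.1340 = 7.63°

7.6°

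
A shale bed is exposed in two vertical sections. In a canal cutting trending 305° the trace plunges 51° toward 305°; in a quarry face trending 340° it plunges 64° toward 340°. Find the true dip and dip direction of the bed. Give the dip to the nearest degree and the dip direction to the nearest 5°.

Each apparent-dip line lies in the plane. As unit vectors (x east, y north, z up), v₁ plunges 51°→305° and v₂ plunges 64°→340°.
n = v₁ × v₂ = (0.004, 0.347, 0.158) (taken with n_z > 0).
tan δ = √(n_x²+n_y²)/n_z = 0.347/0.158, so δ = 65.5°.
The horizontal component of n points toward azimuth atan2(n_x, n_y) = 1°, the dip direction.

true dip 65°, dip direction 000°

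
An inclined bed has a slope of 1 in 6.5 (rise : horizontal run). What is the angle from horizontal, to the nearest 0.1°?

8.7°

tan θ = 1/6.5 = 0.1538
θ = arctan(0.1538) = 8.75°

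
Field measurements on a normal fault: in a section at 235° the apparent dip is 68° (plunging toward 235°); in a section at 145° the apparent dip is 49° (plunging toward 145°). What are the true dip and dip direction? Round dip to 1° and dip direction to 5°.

true dip 70°, dip direction 210°

Each apparent-dip line lies in the plane. As unit vectors (x east, y north, z up), v₁ plunges 68°→235° and v₂ plunges 49°→145°.
n = v₁ × v₂ = (-0.336, -0.580, 0.246) (taken with n_z > 0).
True dip = arccos(n_z / |n|) = arccos(0.3440) = 69.9°.
The horizontal component of n points toward azimuth atan2(n_x, n_y) = 210°, the dip direction.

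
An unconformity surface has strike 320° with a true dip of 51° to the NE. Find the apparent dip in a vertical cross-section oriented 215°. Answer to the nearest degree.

50°

The strike is 320° and the section trends 215°; the acute angle between them is β = 75°.
tan(apparent dip) = tan 51° · sin 75° = 1.1928
α = arctan(1.1928) = 50.03°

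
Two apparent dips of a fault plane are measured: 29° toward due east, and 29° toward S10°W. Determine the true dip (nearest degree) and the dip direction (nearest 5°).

Each apparent-dip line lies in the plane. As unit vectors (x east, y north, z up), v₁ plunges 29°→due east and v₂ plunges 29°→S10°W.
Cross product v₁ × v₂ gives the pole to the plane: n ∝ (0.418, -0.498, 0.753).
tan δ = √(n_x²+n_y²)/n_z = 0.650/0.753, so δ = 40.8°.
The horizontal component of n points toward azimuth atan2(n_x, n_y) = 140°, the dip direction.

true dip 41°, dip direction 140°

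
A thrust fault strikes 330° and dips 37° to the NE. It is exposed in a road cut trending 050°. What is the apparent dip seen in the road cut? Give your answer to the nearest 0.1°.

36.6°

The section lies 80° from the strike.
tan α = tan 37° × sin 80° = 0.7536 × 0.9848 = 0.7421
α = arctan(0.7421) = 36.58°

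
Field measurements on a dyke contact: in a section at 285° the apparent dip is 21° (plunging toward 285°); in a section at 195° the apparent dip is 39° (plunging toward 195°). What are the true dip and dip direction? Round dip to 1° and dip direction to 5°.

Represent each trace as a vector plunging at its apparent dip toward its trend (east-north-up frame): v₁ = (-0.902, 0.242, -0.358), v₂ = (-0.201, -0.751, -0.629).
The plane normal is n = v₁ × v₂ ∝ (-0.421, -0.495, 0.726).
Dip δ = arctan(|n_h|/n_z) = arctan(0.650/0.726) = 41.9°.
Dip direction = atan2(-0.421, -0.495) = 220° (azimuth of n's horizontal projection).

true dip 42°, dip direction 220°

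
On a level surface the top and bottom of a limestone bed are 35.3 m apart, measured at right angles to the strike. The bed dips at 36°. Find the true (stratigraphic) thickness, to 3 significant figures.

20.7 m

True thickness t = w · sin(dip) = 35.3 × sin 36°
t = 35.3 × 0.5878 = 20.749 m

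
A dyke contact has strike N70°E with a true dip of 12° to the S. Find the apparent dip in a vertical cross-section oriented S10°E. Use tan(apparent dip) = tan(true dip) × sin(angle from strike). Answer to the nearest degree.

12°

The strike is N70°E and the section trends S10°E; the acute angle between them is β = 80°.
tan α = tan 12° × sin 80° = 0.2126 × 0.9848 = 0.2093
α = arctan(0.2093) = 11.82°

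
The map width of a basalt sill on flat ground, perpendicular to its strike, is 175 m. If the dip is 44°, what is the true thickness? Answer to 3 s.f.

122 m

True thickness t = w · sin(dip) = 175 × sin 44°
t = 175 × 0.6947 = 121.565 m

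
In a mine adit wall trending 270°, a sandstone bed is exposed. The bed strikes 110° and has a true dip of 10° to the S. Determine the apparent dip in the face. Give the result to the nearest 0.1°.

3.5°

Angle between strike (110°) and section (270°): β = 20°.
tan α = tan 10° × sin 20° = 0.1763 × 0.3420 = 0.0603
apparent dip = arctan 0.0603 = 3.45°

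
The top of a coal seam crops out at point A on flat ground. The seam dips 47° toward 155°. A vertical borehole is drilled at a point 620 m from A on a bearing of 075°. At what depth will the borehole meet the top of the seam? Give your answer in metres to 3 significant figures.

115 m

The hole lies 80° from the dip direction, so the down-dip offset is 620 × cos 80° = 107.66 m.
Depth = down-dip offset × tan(dip) = 107.66 × tan 47° = 107.66 × 1.0724
Depth = 115.45 m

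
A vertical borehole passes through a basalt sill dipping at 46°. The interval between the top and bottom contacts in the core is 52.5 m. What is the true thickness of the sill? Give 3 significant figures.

36.5 m

True thickness t = h · cos(dip) = 52.5 × cos 46°
t = 52.5 × 0.6947 = 36.470 m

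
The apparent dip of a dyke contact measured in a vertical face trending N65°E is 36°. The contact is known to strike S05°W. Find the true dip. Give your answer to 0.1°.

40.0°

The section is 60° from the strike.
tan δ = tan α / sin β = tan 36° / sin 60° = 0.7265 / 0.8660 = 0.8389
true dip = arctan 0.8389 = 39.99°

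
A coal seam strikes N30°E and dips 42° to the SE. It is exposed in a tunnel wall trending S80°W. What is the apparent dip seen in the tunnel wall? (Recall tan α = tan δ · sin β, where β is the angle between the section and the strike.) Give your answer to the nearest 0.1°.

Angle between strike (N30°E) and section (S80°W): β = 50°.
tan α = tan 42° × sin 50° = 0.9004 × 0.7660 = 0.6897
α = arctan(0.6897) = 34.60°

34.6°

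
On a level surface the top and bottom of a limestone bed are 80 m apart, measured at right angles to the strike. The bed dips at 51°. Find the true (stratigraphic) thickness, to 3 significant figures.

62.2 m

True thickness t = w · sin(dip) = 80 × sin 51°
t = 80 × 0.7771 = 62.172 m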